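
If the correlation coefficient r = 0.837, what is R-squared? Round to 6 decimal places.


R^2 = r^2 = (0.837)^2 = 0.700569

0.700569


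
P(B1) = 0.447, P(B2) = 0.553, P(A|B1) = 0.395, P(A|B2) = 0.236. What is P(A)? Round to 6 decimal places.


P(A) = P(A|B1)*P(B1) + P(A|B2)*P(B2)
P(A|B1)*P(B1) = 0.395 * 0.447 = 0.176565
P(A|B2)*P(B2) = 0.236 * 0.553 = 0.130508
P(A) = 0.176565 + 0.130508 = 0.307073

0.307073


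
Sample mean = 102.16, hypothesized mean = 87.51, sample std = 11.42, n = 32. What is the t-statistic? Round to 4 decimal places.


t = (xbar - mu0) / (s/sqrt(n))
xbar - mu0 = 102.16 - 87.51 = 14.65
sqrt(32) ≈ 5.65685425
s/sqrt(n) = 11.42 / 5.65685425 ≈ 2.01878986
t = 14.65 / 2.01878986 ≈ 7.256823

7.2568


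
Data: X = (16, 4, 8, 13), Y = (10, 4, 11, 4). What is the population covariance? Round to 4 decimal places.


Cov = (1/n)*sum((xi-xbar)(yi-ybar))
n = 4, xbar = 41/4 = 10.25, ybar = 29/4 = 7.25
sum((xi-xbar)(yi-ybar)) = 18.75
Cov = 18.75 / 4 = 4.6875

4.6875


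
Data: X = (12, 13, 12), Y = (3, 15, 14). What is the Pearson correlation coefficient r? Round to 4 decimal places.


r = sum((xi-xbar)(yi-ybar)) / sqrt(sum((xi-xbar)^2) * sum((yi-ybar)^2))
n = 3, xbar = 37/3 ≈ 12.333333, ybar = 32/3 ≈ 10.666667
Sxy = sum((xi-xbar)(yi-ybar)) = 13/3 ≈ 4.333333
Sxx = sum((xi-xbar)^2) = 2/3 ≈ 0.666667
Syy = sum((yi-ybar)^2) = 266/3 ≈ 88.666667
sqrt(Sxx*Syy) ≈ 7.688375
r = Sxy / sqrt(Sxx*Syy) = 4.333333 / 7.688375 ≈ 0.563621

0.5636


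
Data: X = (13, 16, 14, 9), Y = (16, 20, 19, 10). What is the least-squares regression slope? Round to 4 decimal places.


b = sum((xi-xbar)(yi-ybar)) / sum((xi-xbar)^2)
n = 4, xbar = 52/4 = 13, ybar = 65/4 = 16.25
Sxy = sum((xi-xbar)(yi-ybar)) = 39
Sxx = sum((xi-xbar)^2) = 26
b = Sxy / Sxx = 1.5

1.5000


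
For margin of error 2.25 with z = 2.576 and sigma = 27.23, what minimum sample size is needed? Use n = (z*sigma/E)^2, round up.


z*sigma/E = 2.576 * 27.23 / 2.25 ≈ 31.175324
(z*sigma/E)^2 ≈ 971.900854
round up: n = 972

972


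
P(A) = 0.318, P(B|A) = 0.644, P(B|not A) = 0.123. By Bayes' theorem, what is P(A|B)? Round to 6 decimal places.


P(A|B) = P(B|A)*P(A) / P(B), P(B) = P(B|A)*P(A) + P(B|not A)*P(not A)
P(B|A)*P(A) = 0.644 * 0.318 = 0.204792
P(B|not A)*P(not A) = 0.123 * 0.682 = 0.083886
P(B) = 0.204792 + 0.083886 = 0.288678
P(A|B) = 0.204792 / 0.288678 ≈ 0.70941326

0.709413


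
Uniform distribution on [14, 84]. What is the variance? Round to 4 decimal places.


Var = (b-a)^2 / 12
(b-a)^2 = (84 - 14)^2 = 4900
Var = 4900/12 ≈ 408.333333

408.3333


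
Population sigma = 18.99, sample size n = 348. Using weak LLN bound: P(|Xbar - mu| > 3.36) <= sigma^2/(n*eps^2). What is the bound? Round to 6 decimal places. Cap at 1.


bound = min(1, sigma^2/(n*eps^2))
sigma^2 = 18.99^2 = 360.6201
n*eps^2 = 348 * 3.36^2 = 348 * 11.2896 = 3928.7808
sigma^2/(n*eps^2) = 360.6201 / 3928.7808 ≈ 0.09178932

0.091789


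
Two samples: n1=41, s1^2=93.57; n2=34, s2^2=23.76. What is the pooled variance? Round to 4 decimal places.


sp^2 = ((n1-1)*s1^2 + (n2-1)*s2^2)/(n1+n2-2)
(n1-1)*s1^2 = 40 * 93.57 = 3742.8
(n2-1)*s2^2 = 33 * 23.76 = 784.08
numerator = 3742.8 + 784.08 = 4526.88
n1+n2-2 = 73
sp^2 = 4526.88 / 73 = 113172/1825 ≈ 62.012055

62.0121


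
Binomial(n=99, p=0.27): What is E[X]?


E[X] = n*p = 99 * 0.27 = 26.73

26.73


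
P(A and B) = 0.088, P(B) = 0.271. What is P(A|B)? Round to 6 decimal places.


P(A|B) = P(A and B) / P(B) = 0.088 / 0.271 = 88/271 ≈ 0.32472325

0.324723


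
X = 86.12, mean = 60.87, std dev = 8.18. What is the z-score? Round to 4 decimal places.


z = (X - mu) / sigma
X - mu = 86.12 - 60.87 = 25.25
z = 25.25 / 8.18 = 2525/818 ≈ 3.086797

3.0868


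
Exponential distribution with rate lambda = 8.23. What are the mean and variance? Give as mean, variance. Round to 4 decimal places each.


mean = 1/lam, var = 1/lam^2
mean = 1 / 8.23 = 100/823 ≈ 0.121507
lam^2 = 8.23^2 = 67.7329
var = 1 / 67.7329 ≈ 0.014764

0.1215, 0.0148


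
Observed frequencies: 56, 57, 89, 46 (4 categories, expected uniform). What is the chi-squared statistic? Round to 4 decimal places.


chi2 = sum((O-E)^2/E), E = total/4
total = 248, E = 248/4 = 62
(56 - 62)^2 / 62 = 36 / 62 = 18/31 ≈ 0.580645
(57 - 62)^2 / 62 = 25 / 62 = 25/62 ≈ 0.403226
(89 - 62)^2 / 62 = 729 / 62 = 729/62 ≈ 11.758065
(46 - 62)^2 / 62 = 256 / 62 = 128/31 ≈ 4.129032
chi2 = 523/31 ≈ 16.870968

16.8710


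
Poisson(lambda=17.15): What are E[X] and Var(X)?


E[X] = Var(X) = lambda = 17.15

17.15, 17.15


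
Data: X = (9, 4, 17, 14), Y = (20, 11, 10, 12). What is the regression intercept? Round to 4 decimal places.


a = ybar - b*xbar, where b = sum((xi-xbar)(yi-ybar)) / sum((xi-xbar)^2)
n = 4, xbar = 44/4 = 11, ybar = 53/4 = 13.25
Sxy = sum((xi-xbar)(yi-ybar)) = -21
Sxx = sum((xi-xbar)^2) = 98
b = Sxy / Sxx = -3/14 ≈ -0.214286
a = 13.25 - (-0.214286) * 11 = 437/28 ≈ 15.607143

15.6071


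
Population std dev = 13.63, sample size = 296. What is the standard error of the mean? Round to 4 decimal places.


SE = sigma / sqrt(n)
sqrt(296) ≈ 17.204651
SE = 13.63 / 17.204651 ≈ 0.792228

0.7922


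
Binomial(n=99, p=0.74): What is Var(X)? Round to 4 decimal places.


Var = n*p*(1-p) = 99 * 0.74 * 0.26 = 19.0476

19.0476


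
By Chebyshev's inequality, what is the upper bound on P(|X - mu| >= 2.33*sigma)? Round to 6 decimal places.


P <= 1/k^2
k^2 = 2.33^2 = 5.4289
1/k^2 = 1 / 5.4289 ≈ 0.18419938

0.184199


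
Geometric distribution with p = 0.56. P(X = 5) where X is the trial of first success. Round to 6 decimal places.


P = (1-p)^(k-1) * p
(1-p)^(k-1) = 0.44^4 = 0.03748096
P = 0.03748096 * 0.56 ≈ 0.02098934

0.020989


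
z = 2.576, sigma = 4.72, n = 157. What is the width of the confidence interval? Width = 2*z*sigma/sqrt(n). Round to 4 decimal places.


width = 2*z*sigma/sqrt(n)
2*z*sigma = 2 * 2.576 * 4.72 = 24.31744
sqrt(157) ≈ 12.529964
width = 24.31744 / 12.529964 ≈ 1.940743

1.9407


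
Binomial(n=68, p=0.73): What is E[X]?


E[X] = n*p = 68 * 0.73 = 49.64

49.64


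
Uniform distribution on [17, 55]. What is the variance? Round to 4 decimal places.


Var = (b-a)^2 / 12
(b-a)^2 = (55 - 17)^2 = 1444
Var = 1444/12 ≈ 120.333333

120.3333


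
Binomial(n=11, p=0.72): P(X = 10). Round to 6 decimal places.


P = C(n,k) * p^k * (1-p)^(n-k)
C(11,10) = 11
p^k = 0.72^10 ≈ 0.03743906
(1-p)^(n-k) = 0.28^1 = 0.28
P = 11 * 0.03743906 * 0.28 ≈ 0.115312

0.115312


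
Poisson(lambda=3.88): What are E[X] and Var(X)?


E[X] = Var(X) = lambda = 3.88

3.88, 3.88


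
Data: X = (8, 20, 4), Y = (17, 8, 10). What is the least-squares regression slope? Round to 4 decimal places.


b = sum((xi-xbar)(yi-ybar)) / sum((xi-xbar)^2)
n = 3, xbar = 32/3 ≈ 10.666667, ybar = 35/3 ≈ 11.666667
Sxy = sum((xi-xbar)(yi-ybar)) = -112/3 ≈ -37.333333
Sxx = sum((xi-xbar)^2) = 416/3 ≈ 138.666667
b = Sxy / Sxx = -7/26 ≈ -0.269231

-0.2692


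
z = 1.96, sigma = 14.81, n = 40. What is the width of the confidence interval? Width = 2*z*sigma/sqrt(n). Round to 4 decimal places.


width = 2*z*sigma/sqrt(n)
2*z*sigma = 2 * 1.96 * 14.81 = 58.0552
sqrt(40) ≈ 6.324555
width = 58.0552 / 6.324555 ≈ 9.179333

9.1793


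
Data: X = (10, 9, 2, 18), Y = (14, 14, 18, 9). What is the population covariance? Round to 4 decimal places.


Cov = (1/n)*sum((xi-xbar)(yi-ybar))
n = 4, xbar = 39/4 = 9.75, ybar = 55/4 = 13.75
sum((xi-xbar)(yi-ybar)) = -72.25
Cov = -72.25 / 4 = -18.0625

-18.0625


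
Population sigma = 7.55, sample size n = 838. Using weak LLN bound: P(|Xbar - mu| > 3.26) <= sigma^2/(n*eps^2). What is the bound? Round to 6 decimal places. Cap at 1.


bound = min(1, sigma^2/(n*eps^2))
sigma^2 = 7.55^2 = 57.0025
n*eps^2 = 838 * 3.26^2 = 838 * 10.6276 = 8905.9288
sigma^2/(n*eps^2) = 57.0025 / 8905.9288 ≈ 0.00640051

0.006401


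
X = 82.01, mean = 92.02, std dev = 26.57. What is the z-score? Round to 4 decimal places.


z = (X - mu) / sigma
X - mu = 82.01 - 92.02 = -10.01
z = -10.01 / 26.57 = -1001/2657 ≈ -0.376741

-0.3767


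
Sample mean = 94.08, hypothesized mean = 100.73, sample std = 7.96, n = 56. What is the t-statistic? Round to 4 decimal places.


t = (xbar - mu0) / (s/sqrt(n))
xbar - mu0 = 94.08 - 100.73 = -6.65
sqrt(56) ≈ 7.48331477
s/sqrt(n) = 7.96 / 7.48331477 ≈ 1.06369974
t = -6.65 / 1.06369974 ≈ -6.251764

-6.2518


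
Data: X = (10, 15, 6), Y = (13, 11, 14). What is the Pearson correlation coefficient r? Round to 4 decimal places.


r = sum((xi-xbar)(yi-ybar)) / sqrt(sum((xi-xbar)^2) * sum((yi-ybar)^2))
n = 3, xbar = 31/3 ≈ 10.333333, ybar = 38/3 ≈ 12.666667
Sxy = sum((xi-xbar)(yi-ybar)) = -41/3 ≈ -13.666667
Sxx = sum((xi-xbar)^2) = 122/3 ≈ 40.666667
Syy = sum((yi-ybar)^2) = 14/3 ≈ 4.666667
sqrt(Sxx*Syy) ≈ 13.775986
r = Sxy / sqrt(Sxx*Syy) = -13.666667 / 13.775986 ≈ -0.992065

-0.9921


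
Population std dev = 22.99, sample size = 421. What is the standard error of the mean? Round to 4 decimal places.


SE = sigma / sqrt(n)
sqrt(421) ≈ 20.518285
SE = 22.99 / 20.518285 ≈ 1.120464

1.1205


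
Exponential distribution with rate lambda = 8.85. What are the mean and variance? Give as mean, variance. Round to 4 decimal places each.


mean = 1/lam, var = 1/lam^2
mean = 1 / 8.85 = 20/177 ≈ 0.112994
lam^2 = 8.85^2 = 78.3225
var = 1 / 78.3225 ≈ 0.012768

0.1130, 0.0128


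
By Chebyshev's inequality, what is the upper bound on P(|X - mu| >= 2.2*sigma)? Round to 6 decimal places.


P <= 1/k^2
k^2 = 2.2^2 = 4.84
1/k^2 = 1 / 4.84 = 25/121 ≈ 0.20661157

0.206612


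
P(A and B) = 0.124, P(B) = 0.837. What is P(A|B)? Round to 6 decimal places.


P(A|B) = P(A and B) / P(B) = 0.124 / 0.837 = 4/27 ≈ 0.14814815

0.148148


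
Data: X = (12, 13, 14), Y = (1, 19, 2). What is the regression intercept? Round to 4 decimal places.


a = ybar - b*xbar, where b = sum((xi-xbar)(yi-ybar)) / sum((xi-xbar)^2)
n = 3, xbar = 39/3 = 13, ybar = 22/3 ≈ 7.333333
Sxy = sum((xi-xbar)(yi-ybar)) = 1
Sxx = sum((xi-xbar)^2) = 2
b = Sxy / Sxx = 0.5
a = 7.333333 - 0.5 * 13 = 5/6 ≈ 0.833333

0.8333


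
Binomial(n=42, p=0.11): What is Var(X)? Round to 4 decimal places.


Var = n*p*(1-p) = 42 * 0.11 * 0.89 = 4.1118

4.1118


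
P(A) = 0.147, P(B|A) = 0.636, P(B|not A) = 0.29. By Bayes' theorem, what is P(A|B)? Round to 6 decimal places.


P(A|B) = P(B|A)*P(A) / P(B), P(B) = P(B|A)*P(A) + P(B|not A)*P(not A)
P(B|A)*P(A) = 0.636 * 0.147 = 0.093492
P(B|not A)*P(not A) = 0.29 * 0.853 = 0.24737
P(B) = 0.093492 + 0.24737 = 0.340862
P(A|B) = 0.093492 / 0.340862 ≈ 0.27428109

0.274281


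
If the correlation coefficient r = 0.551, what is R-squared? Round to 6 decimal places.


R^2 = r^2 = (0.551)^2 = 0.303601

0.303601


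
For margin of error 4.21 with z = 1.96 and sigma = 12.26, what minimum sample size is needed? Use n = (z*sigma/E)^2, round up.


z*sigma/E = 1.96 * 12.26 / 4.21 ≈ 5.707743
(z*sigma/E)^2 ≈ 32.578335
round up: n = 33

33


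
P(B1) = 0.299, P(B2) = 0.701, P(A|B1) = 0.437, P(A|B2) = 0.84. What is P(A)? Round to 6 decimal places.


P(A) = P(A|B1)*P(B1) + P(A|B2)*P(B2)
P(A|B1)*P(B1) = 0.437 * 0.299 = 0.130663
P(A|B2)*P(B2) = 0.84 * 0.701 = 0.58884
P(A) = 0.130663 + 0.58884 = 0.719503

0.719503


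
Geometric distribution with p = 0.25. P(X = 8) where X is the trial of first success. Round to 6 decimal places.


P = (1-p)^(k-1) * p
(1-p)^(k-1) = 0.75^7 ≈ 0.1334839
P = 0.1334839 * 0.25 ≈ 0.03337097

0.033371


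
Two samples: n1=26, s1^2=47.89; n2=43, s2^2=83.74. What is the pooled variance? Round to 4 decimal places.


sp^2 = ((n1-1)*s1^2 + (n2-1)*s2^2)/(n1+n2-2)
(n1-1)*s1^2 = 25 * 47.89 = 1197.25
(n2-1)*s2^2 = 42 * 83.74 = 3517.08
numerator = 1197.25 + 3517.08 = 4714.33
n1+n2-2 = 67
sp^2 = 4714.33 / 67 = 471433/6700 ≈ 70.363134

70.3631


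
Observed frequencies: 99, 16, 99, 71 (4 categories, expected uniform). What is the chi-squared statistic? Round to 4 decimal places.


chi2 = sum((O-E)^2/E), E = total/4
total = 285, E = 285/4 = 71.25
(99 - 71.25)^2 / 71.25 = 770.0625 / 71.25 = 4107/380 ≈ 10.807895
(16 - 71.25)^2 / 71.25 = 3052.5625 / 71.25 = 48841/1140 ≈ 42.842982
(99 - 71.25)^2 / 71.25 = 770.0625 / 71.25 = 4107/380 ≈ 10.807895
(71 - 71.25)^2 / 71.25 = 0.0625 / 71.25 = 1/1140 ≈ 0.000877
chi2 = 18371/285 ≈ 64.459649

64.4596


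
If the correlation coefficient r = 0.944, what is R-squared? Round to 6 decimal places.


R^2 = r^2 = (0.944)^2 = 0.891136

0.891136


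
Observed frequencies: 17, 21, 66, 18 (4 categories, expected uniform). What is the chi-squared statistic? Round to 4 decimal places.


chi2 = sum((O-E)^2/E), E = total/4
total = 122, E = 122/4 = 30.5
(17 - 30.5)^2 / 30.5 = 182.25 / 30.5 = 729/122 ≈ 5.975410
(21 - 30.5)^2 / 30.5 = 90.25 / 30.5 = 361/122 ≈ 2.959016
(66 - 30.5)^2 / 30.5 = 1260.25 / 30.5 = 5041/122 ≈ 41.319672
(18 - 30.5)^2 / 30.5 = 156.25 / 30.5 = 625/122 ≈ 5.122951
chi2 = 3378/61 ≈ 55.377049

55.3770


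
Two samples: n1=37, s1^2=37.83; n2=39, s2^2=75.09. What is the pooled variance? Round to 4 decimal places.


sp^2 = ((n1-1)*s1^2 + (n2-1)*s2^2)/(n1+n2-2)
(n1-1)*s1^2 = 36 * 37.83 = 1361.88
(n2-1)*s2^2 = 38 * 75.09 = 2853.42
numerator = 1361.88 + 2853.42 = 4215.3
n1+n2-2 = 74
sp^2 = 4215.3 / 74 = 42153/740 ≈ 56.963514

56.9635


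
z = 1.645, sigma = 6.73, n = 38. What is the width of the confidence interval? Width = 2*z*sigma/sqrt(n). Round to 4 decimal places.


width = 2*z*sigma/sqrt(n)
2*z*sigma = 2 * 1.645 * 6.73 = 22.1417
sqrt(38) ≈ 6.164414
width = 22.1417 / 6.164414 ≈ 3.591858

3.5919


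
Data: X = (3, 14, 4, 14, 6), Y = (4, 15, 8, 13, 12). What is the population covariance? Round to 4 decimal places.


Cov = (1/n)*sum((xi-xbar)(yi-ybar))
n = 5, xbar = 41/5 = 8.2, ybar = 52/5 = 10.4
sum((xi-xbar)(yi-ybar)) = 81.6
Cov = 81.6 / 5 = 16.32

16.3200


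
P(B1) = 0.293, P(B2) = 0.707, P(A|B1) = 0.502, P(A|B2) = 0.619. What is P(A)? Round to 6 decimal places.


P(A) = P(A|B1)*P(B1) + P(A|B2)*P(B2)
P(A|B1)*P(B1) = 0.502 * 0.293 = 0.147086
P(A|B2)*P(B2) = 0.619 * 0.707 = 0.437633
P(A) = 0.147086 + 0.437633 = 0.584719

0.584719


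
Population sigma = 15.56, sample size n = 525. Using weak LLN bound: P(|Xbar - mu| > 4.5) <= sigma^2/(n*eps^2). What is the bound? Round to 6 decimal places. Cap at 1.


bound = min(1, sigma^2/(n*eps^2))
sigma^2 = 15.56^2 = 242.1136
n*eps^2 = 525 * 4.5^2 = 525 * 20.25 = 10631.25
sigma^2/(n*eps^2) = 242.1136 / 10631.25 ≈ 0.02277377

0.022774


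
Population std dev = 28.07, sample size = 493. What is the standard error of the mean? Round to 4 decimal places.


SE = sigma / sqrt(n)
sqrt(493) ≈ 22.203603
SE = 28.07 / 22.203603 ≈ 1.264209

1.2642


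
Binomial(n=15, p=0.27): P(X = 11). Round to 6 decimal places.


P = C(n,k) * p^k * (1-p)^(n-k)
C(15,11) = 1365
p^k = 0.27^11 ≈ 0.0000005559061
(1-p)^(n-k) = 0.73^4 ≈ 0.2839824
P = 1365 * 0.0000005559061 * 0.2839824 ≈ 0.000215

0.000215


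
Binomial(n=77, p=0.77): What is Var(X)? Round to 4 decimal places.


Var = n*p*(1-p) = 77 * 0.77 * 0.23 = 13.6367

13.6367


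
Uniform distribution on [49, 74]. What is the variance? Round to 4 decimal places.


Var = (b-a)^2 / 12
(b-a)^2 = (74 - 49)^2 = 625
Var = 625/12 ≈ 52.083333

52.0833


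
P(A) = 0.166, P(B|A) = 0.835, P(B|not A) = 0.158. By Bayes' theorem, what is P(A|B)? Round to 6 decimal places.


P(A|B) = P(B|A)*P(A) / P(B), P(B) = P(B|A)*P(A) + P(B|not A)*P(not A)
P(B|A)*P(A) = 0.835 * 0.166 = 0.13861
P(B|not A)*P(not A) = 0.158 * 0.834 = 0.131772
P(B) = 0.13861 + 0.131772 = 0.270382
P(A|B) = 0.13861 / 0.270382 ≈ 0.51264507

0.512645


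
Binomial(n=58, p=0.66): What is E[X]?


E[X] = n*p = 58 * 0.66 = 38.28

38.28


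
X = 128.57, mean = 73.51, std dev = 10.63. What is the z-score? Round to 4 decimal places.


z = (X - mu) / sigma
X - mu = 128.57 - 73.51 = 55.06
z = 55.06 / 10.63 = 5506/1063 ≈ 5.179680

5.1797


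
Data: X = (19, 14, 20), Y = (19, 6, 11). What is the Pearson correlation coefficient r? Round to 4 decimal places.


r = sum((xi-xbar)(yi-ybar)) / sqrt(sum((xi-xbar)^2) * sum((yi-ybar)^2))
n = 3, xbar = 53/3 ≈ 17.666667, ybar = 36/3 = 12
Sxy = sum((xi-xbar)(yi-ybar)) = 29
Sxx = sum((xi-xbar)^2) = 62/3 ≈ 20.666667
Syy = sum((yi-ybar)^2) = 86
sqrt(Sxx*Syy) ≈ 42.158431
r = Sxy / sqrt(Sxx*Syy) = 29 / 42.158431 ≈ 0.687881

0.6879


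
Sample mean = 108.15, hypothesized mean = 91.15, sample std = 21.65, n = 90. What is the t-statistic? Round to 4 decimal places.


t = (xbar - mu0) / (s/sqrt(n))
xbar - mu0 = 108.15 - 91.15 = 17
sqrt(90) ≈ 9.48683298
s/sqrt(n) = 21.65 / 9.48683298 ≈ 2.28211038
t = 17 / 2.28211038 ≈ 7.449245

7.4492


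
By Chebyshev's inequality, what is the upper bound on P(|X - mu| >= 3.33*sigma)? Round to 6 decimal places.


P <= 1/k^2
k^2 = 3.33^2 = 11.0889
1/k^2 = 1 / 11.0889 ≈ 0.09018027

0.090180


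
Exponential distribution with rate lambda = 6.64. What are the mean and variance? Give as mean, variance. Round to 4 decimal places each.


mean = 1/lam, var = 1/lam^2
mean = 1 / 6.64 = 25/166 ≈ 0.150602
lam^2 = 6.64^2 = 44.0896
var = 1 / 44.0896 ≈ 0.022681

0.1506, 0.0227


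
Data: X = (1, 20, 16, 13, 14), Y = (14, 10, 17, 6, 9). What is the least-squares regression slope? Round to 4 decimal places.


b = sum((xi-xbar)(yi-ybar)) / sum((xi-xbar)^2)
n = 5, xbar = 64/5 = 12.8, ybar = 56/5 = 11.2
Sxy = sum((xi-xbar)(yi-ybar)) = -26.8
Sxx = sum((xi-xbar)^2) = 202.8
b = Sxy / Sxx = -67/507 ≈ -0.132150

-0.1321


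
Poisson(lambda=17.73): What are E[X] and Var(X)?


E[X] = Var(X) = lambda = 17.73

17.73, 17.73


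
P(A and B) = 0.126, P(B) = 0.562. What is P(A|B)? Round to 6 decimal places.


P(A|B) = P(A and B) / P(B) = 0.126 / 0.562 = 63/281 ≈ 0.22419929

0.224199


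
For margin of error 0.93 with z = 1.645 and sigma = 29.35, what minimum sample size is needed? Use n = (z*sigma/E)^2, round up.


z*sigma/E = 1.645 * 29.35 / 0.93 = 193123/3720 ≈ 51.914785
(z*sigma/E)^2 ≈ 2695.144896
round up: n = 2696

2696


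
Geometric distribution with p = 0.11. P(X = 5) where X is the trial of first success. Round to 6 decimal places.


P = (1-p)^(k-1) * p
(1-p)^(k-1) = 0.89^4 ≈ 0.6274224
P = 0.6274224 * 0.11 ≈ 0.06901647

0.069016


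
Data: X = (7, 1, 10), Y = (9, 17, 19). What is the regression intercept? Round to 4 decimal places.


a = ybar - b*xbar, where b = sum((xi-xbar)(yi-ybar)) / sum((xi-xbar)^2)
n = 3, xbar = 18/3 = 6, ybar = 45/3 = 15
Sxy = sum((xi-xbar)(yi-ybar)) = 0
Sxx = sum((xi-xbar)^2) = 42
b = Sxy / Sxx = 0
a = 15 - 0 * 6 = 15

15.0000


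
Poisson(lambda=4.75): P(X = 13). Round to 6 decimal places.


P = e^(-lam) * lam^k / k!
e^(-4.75) ≈ 0.008651695
lam^k = 4.75^13 ≈ 626638285.253302
k! = 13! = 6227020800
P = 0.008651695 * 626638285.253302 / 6227020800 ≈ 0.000871

0.000871


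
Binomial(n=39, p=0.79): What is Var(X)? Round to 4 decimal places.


Var = n*p*(1-p) = 39 * 0.79 * 0.21 = 6.4701

6.4701


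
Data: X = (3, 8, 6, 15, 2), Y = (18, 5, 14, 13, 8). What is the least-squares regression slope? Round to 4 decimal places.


b = sum((xi-xbar)(yi-ybar)) / sum((xi-xbar)^2)
n = 5, xbar = 34/5 = 6.8, ybar = 58/5 = 11.6
Sxy = sum((xi-xbar)(yi-ybar)) = -5.4
Sxx = sum((xi-xbar)^2) = 106.8
b = Sxy / Sxx = -9/178 ≈ -0.050562

-0.0506


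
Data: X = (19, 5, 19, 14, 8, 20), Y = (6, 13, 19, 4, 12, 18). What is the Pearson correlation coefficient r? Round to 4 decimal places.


r = sum((xi-xbar)(yi-ybar)) / sqrt(sum((xi-xbar)^2) * sum((yi-ybar)^2))
n = 6, xbar = 85/6 ≈ 14.166667, ybar = 72/6 = 12
Sxy = sum((xi-xbar)(yi-ybar)) = 32
Sxx = sum((xi-xbar)^2) = 1217/6 ≈ 202.833333
Syy = sum((yi-ybar)^2) = 186
sqrt(Sxx*Syy) ≈ 194.234394
r = Sxy / sqrt(Sxx*Syy) = 32 / 194.234394 ≈ 0.164749

0.1647


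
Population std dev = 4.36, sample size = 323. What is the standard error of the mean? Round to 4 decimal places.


SE = sigma / sqrt(n)
sqrt(323) ≈ 17.972201
SE = 4.36 / 17.972201 ≈ 0.242597

0.2426


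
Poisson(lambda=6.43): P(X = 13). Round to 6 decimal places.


P = e^(-lam) * lam^k / k!
e^(-6.43) ≈ 0.001612451
lam^k = 6.43^13 ≈ 32117567683.650155
k! = 13! = 6227020800
P = 0.001612451 * 32117567683.650155 / 6227020800 ≈ 0.008317

0.008317


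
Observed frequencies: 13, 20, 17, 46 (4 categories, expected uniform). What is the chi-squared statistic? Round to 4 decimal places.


chi2 = sum((O-E)^2/E), E = total/4
total = 96, E = 96/4 = 24
(13 - 24)^2 / 24 = 121 / 24 = 121/24 ≈ 5.041667
(20 - 24)^2 / 24 = 16 / 24 = 2/3 ≈ 0.666667
(17 - 24)^2 / 24 = 49 / 24 = 49/24 ≈ 2.041667
(46 - 24)^2 / 24 = 484 / 24 = 121/6 ≈ 20.166667
chi2 = 335/12 ≈ 27.916667

27.9167


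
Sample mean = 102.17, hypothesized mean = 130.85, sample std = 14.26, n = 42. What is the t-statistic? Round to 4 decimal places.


t = (xbar - mu0) / (s/sqrt(n))
xbar - mu0 = 102.17 - 130.85 = -28.68
sqrt(42) ≈ 6.48074070
s/sqrt(n) = 14.26 / 6.48074070 ≈ 2.20036577
t = -28.68 / 2.20036577 ≈ -13.034197

-13.0342


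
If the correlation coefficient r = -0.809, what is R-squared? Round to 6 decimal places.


R^2 = r^2 = (-0.809)^2 = 0.654481

0.654481


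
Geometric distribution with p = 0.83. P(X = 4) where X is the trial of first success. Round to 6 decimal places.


P = (1-p)^(k-1) * p
(1-p)^(k-1) = 0.17^3 = 0.004913
P = 0.004913 * 0.83 = 0.00407779

0.004078


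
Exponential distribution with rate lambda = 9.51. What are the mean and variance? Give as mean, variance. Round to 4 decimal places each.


mean = 1/lam, var = 1/lam^2
mean = 1 / 9.51 = 100/951 ≈ 0.105152
lam^2 = 9.51^2 = 90.4401
var = 1 / 90.4401 ≈ 0.011057

0.1052, 0.0111


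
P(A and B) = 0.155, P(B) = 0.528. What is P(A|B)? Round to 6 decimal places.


P(A|B) = P(A and B) / P(B) = 0.155 / 0.528 = 155/528 ≈ 0.29356061

0.293561


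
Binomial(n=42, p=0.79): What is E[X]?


E[X] = n*p = 42 * 0.79 = 33.18

33.18


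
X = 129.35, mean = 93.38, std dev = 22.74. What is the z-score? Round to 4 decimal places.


z = (X - mu) / sigma
X - mu = 129.35 - 93.38 = 35.97
z = 35.97 / 22.74 = 1199/758 ≈ 1.581794

1.5818


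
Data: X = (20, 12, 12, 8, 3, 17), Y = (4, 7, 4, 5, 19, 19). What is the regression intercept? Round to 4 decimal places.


a = ybar - b*xbar, where b = sum((xi-xbar)(yi-ybar)) / sum((xi-xbar)^2)
n = 6, xbar = 72/6 = 12, ybar = 58/6 = 29/3 ≈ 9.666667
Sxy = sum((xi-xbar)(yi-ybar)) = -64
Sxx = sum((xi-xbar)^2) = 186
b = Sxy / Sxx = -32/93 ≈ -0.344086
a = 9.666667 - (-0.344086) * 12 = 1283/93 ≈ 13.795699

13.7957


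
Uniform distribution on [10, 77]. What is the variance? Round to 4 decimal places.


Var = (b-a)^2 / 12
(b-a)^2 = (77 - 10)^2 = 4489
Var = 4489/12 ≈ 374.083333

374.0833


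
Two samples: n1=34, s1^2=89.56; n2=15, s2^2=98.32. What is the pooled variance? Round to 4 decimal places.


sp^2 = ((n1-1)*s1^2 + (n2-1)*s2^2)/(n1+n2-2)
(n1-1)*s1^2 = 33 * 89.56 = 2955.48
(n2-1)*s2^2 = 14 * 98.32 = 1376.48
numerator = 2955.48 + 1376.48 = 4331.96
n1+n2-2 = 47
sp^2 = 4331.96 / 47 = 108299/1175 ≈ 92.169362

92.1694


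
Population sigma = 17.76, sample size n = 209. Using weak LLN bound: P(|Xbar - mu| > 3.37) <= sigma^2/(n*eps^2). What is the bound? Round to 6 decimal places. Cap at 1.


bound = min(1, sigma^2/(n*eps^2))
sigma^2 = 17.76^2 = 315.4176
n*eps^2 = 209 * 3.37^2 = 209 * 11.3569 = 2373.5921
sigma^2/(n*eps^2) = 315.4176 / 2373.5921 ≈ 0.13288619

0.132886


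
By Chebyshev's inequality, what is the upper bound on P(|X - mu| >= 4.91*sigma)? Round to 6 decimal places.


P <= 1/k^2
k^2 = 4.91^2 = 24.1081
1/k^2 = 1 / 24.1081 ≈ 0.04147983

0.041480


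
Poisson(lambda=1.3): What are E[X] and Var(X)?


E[X] = Var(X) = lambda = 1.3

1.3, 1.3


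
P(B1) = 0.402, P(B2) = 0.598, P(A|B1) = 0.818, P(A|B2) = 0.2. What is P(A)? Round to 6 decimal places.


P(A) = P(A|B1)*P(B1) + P(A|B2)*P(B2)
P(A|B1)*P(B1) = 0.818 * 0.402 = 0.328836
P(A|B2)*P(B2) = 0.2 * 0.598 = 0.1196
P(A) = 0.328836 + 0.1196 = 0.448436

0.448436


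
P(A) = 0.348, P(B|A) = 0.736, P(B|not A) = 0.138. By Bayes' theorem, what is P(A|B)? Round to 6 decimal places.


P(A|B) = P(B|A)*P(A) / P(B), P(B) = P(B|A)*P(A) + P(B|not A)*P(not A)
P(B|A)*P(A) = 0.736 * 0.348 = 0.256128
P(B|not A)*P(not A) = 0.138 * 0.652 = 0.089976
P(B) = 0.256128 + 0.089976 = 0.346104
P(A|B) = 0.256128 / 0.346104 = 464/627 ≈ 0.74003190

0.740032


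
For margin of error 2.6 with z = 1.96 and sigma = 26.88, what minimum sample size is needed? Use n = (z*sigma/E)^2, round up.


z*sigma/E = 1.96 * 26.88 / 2.6 = 32928/1625 ≈ 20.263385
(z*sigma/E)^2 ≈ 410.604756
round up: n = 411

411


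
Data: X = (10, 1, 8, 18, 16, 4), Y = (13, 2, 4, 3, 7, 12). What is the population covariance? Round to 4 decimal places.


Cov = (1/n)*sum((xi-xbar)(yi-ybar))
n = 6, xbar = 57/6 = 9.5, ybar = 41/6 ≈ 6.833333
sum((xi-xbar)(yi-ybar)) = -11.5
Cov = -11.5 / 6 = -23/12 ≈ -1.916667

-1.9167


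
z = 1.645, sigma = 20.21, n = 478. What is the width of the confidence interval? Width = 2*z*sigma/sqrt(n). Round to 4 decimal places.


width = 2*z*sigma/sqrt(n)
2*z*sigma = 2 * 1.645 * 20.21 = 66.4909
sqrt(478) ≈ 21.863211
width = 66.4909 / 21.863211 ≈ 3.041223

3.0412


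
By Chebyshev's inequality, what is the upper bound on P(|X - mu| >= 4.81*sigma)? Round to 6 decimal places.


P <= 1/k^2
k^2 = 4.81^2 = 23.1361
1/k^2 = 1 / 23.1361 ≈ 0.04322250

0.043222


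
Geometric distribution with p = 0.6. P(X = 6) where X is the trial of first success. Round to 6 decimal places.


P = (1-p)^(k-1) * p
(1-p)^(k-1) = 0.4^5 = 0.01024
P = 0.01024 * 0.6 = 0.006144

0.006144


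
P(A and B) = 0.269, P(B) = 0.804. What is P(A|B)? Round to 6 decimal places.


P(A|B) = P(A and B) / P(B) = 0.269 / 0.804 = 269/804 ≈ 0.33457711

0.334577


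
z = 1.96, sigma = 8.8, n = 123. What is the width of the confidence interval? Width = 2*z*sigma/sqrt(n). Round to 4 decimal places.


width = 2*z*sigma/sqrt(n)
2*z*sigma = 2 * 1.96 * 8.8 = 34.496
sqrt(123) ≈ 11.090537
width = 34.496 / 11.090537 ≈ 3.110400

3.1104


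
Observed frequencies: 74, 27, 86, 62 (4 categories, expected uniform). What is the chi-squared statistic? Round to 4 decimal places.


chi2 = sum((O-E)^2/E), E = total/4
total = 249, E = 249/4 = 62.25
(74 - 62.25)^2 / 62.25 = 138.0625 / 62.25 = 2209/996 ≈ 2.217871
(27 - 62.25)^2 / 62.25 = 1242.5625 / 62.25 = 6627/332 ≈ 19.960843
(86 - 62.25)^2 / 62.25 = 564.0625 / 62.25 = 9025/996 ≈ 9.061245
(62 - 62.25)^2 / 62.25 = 0.0625 / 62.25 = 1/996 ≈ 0.001004
chi2 = 2593/83 ≈ 31.240964

31.2410


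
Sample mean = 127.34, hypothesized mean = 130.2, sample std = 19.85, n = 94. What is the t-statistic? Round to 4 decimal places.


t = (xbar - mu0) / (s/sqrt(n))
xbar - mu0 = 127.34 - 130.2 = -2.86
sqrt(94) ≈ 9.69535971
s/sqrt(n) = 19.85 / 9.69535971 ≈ 2.04737117
t = -2.86 / 2.04737117 ≈ -1.396913

-1.3969


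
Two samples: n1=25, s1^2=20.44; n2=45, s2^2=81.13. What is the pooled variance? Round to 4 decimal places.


sp^2 = ((n1-1)*s1^2 + (n2-1)*s2^2)/(n1+n2-2)
(n1-1)*s1^2 = 24 * 20.44 = 490.56
(n2-1)*s2^2 = 44 * 81.13 = 3569.72
numerator = 490.56 + 3569.72 = 4060.28
n1+n2-2 = 68
sp^2 = 4060.28 / 68 = 59.71

59.7100


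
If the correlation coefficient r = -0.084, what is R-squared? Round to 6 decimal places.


R^2 = r^2 = (-0.084)^2 = 0.007056

0.007056


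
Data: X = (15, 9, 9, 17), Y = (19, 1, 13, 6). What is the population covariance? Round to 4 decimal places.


Cov = (1/n)*sum((xi-xbar)(yi-ybar))
n = 4, xbar = 50/4 = 12.5, ybar = 39/4 = 9.75
sum((xi-xbar)(yi-ybar)) = 25.5
Cov = 25.5 / 4 = 6.375

6.3750


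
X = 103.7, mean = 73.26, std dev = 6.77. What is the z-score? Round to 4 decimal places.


z = (X - mu) / sigma
X - mu = 103.7 - 73.26 = 30.44
z = 30.44 / 6.77 = 3044/677 ≈ 4.496307

4.4963


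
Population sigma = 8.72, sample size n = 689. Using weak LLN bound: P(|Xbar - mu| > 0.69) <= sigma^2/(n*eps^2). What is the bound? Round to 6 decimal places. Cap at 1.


bound = min(1, sigma^2/(n*eps^2))
sigma^2 = 8.72^2 = 76.0384
n*eps^2 = 689 * 0.69^2 = 689 * 0.4761 = 328.0329
sigma^2/(n*eps^2) = 76.0384 / 328.0329 ≈ 0.23180114

0.231801


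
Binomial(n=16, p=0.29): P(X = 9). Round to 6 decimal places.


P = C(n,k) * p^k * (1-p)^(n-k)
C(16,9) = 11440
p^k = 0.29^9 ≈ 0.00001450715
(1-p)^(n-k) = 0.71^7 ≈ 0.09095120
P = 11440 * 0.00001450715 * 0.09095120 ≈ 0.015094

0.015094


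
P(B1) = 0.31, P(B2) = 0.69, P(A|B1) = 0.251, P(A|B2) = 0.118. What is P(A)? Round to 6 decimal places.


P(A) = P(A|B1)*P(B1) + P(A|B2)*P(B2)
P(A|B1)*P(B1) = 0.251 * 0.31 = 0.07781
P(A|B2)*P(B2) = 0.118 * 0.69 = 0.08142
P(A) = 0.07781 + 0.08142 = 0.15923

0.159230


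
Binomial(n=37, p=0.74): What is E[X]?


E[X] = n*p = 37 * 0.74 = 27.38

27.38


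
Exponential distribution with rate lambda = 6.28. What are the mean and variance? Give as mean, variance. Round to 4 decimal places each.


mean = 1/lam, var = 1/lam^2
mean = 1 / 6.28 = 25/157 ≈ 0.159236
lam^2 = 6.28^2 = 39.4384
var = 1 / 39.4384 ≈ 0.025356

0.1592, 0.0254


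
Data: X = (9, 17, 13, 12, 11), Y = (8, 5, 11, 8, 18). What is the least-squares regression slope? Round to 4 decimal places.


b = sum((xi-xbar)(yi-ybar)) / sum((xi-xbar)^2)
n = 5, xbar = 62/5 = 12.4, ybar = 50/5 = 10
Sxy = sum((xi-xbar)(yi-ybar)) = -26
Sxx = sum((xi-xbar)^2) = 35.2
b = Sxy / Sxx = -65/88 ≈ -0.738636

-0.7386


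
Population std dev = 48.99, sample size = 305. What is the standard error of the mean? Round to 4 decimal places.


SE = sigma / sqrt(n)
sqrt(305) ≈ 17.464249
SE = 48.99 / 17.464249 ≈ 2.805159

2.8052


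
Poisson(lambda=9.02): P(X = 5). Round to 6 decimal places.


P = e^(-lam) * lam^k / k!
e^(-9.02) ≈ 0.0001209661
lam^k = 9.02^5 ≈ 59708.022487
k! = 5! = 120
P = 0.0001209661 * 59708.022487 / 120 ≈ 0.060189

0.060189


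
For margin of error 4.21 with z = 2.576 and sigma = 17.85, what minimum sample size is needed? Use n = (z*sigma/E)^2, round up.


z*sigma/E = 2.576 * 17.85 / 4.21 ≈ 10.921995
(z*sigma/E)^2 ≈ 119.289980
round up: n = 120

120


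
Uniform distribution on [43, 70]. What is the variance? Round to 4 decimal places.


Var = (b-a)^2 / 12
(b-a)^2 = (70 - 43)^2 = 729
Var = 729/12 = 60.75

60.7500


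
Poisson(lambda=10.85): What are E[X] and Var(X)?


E[X] = Var(X) = lambda = 10.85

10.85, 10.85


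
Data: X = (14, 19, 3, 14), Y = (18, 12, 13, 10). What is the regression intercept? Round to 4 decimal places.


a = ybar - b*xbar, where b = sum((xi-xbar)(yi-ybar)) / sum((xi-xbar)^2)
n = 4, xbar = 50/4 = 12.5, ybar = 53/4 = 13.25
Sxy = sum((xi-xbar)(yi-ybar)) = -3.5
Sxx = sum((xi-xbar)^2) = 137
b = Sxy / Sxx = -7/274 ≈ -0.025547
a = 13.25 - (-0.025547) * 12.5 = 1859/137 ≈ 13.569343

13.5693


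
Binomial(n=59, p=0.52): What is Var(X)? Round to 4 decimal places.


Var = n*p*(1-p) = 59 * 0.52 * 0.48 = 14.7264

14.7264


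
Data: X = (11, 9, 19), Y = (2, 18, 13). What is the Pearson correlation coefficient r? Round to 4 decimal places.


r = sum((xi-xbar)(yi-ybar)) / sqrt(sum((xi-xbar)^2) * sum((yi-ybar)^2))
n = 3, xbar = 39/3 = 13, ybar = 33/3 = 11
Sxy = sum((xi-xbar)(yi-ybar)) = 2
Sxx = sum((xi-xbar)^2) = 56
Syy = sum((yi-ybar)^2) = 134
sqrt(Sxx*Syy) ≈ 86.625631
r = Sxy / sqrt(Sxx*Syy) = 2 / 86.625631 ≈ 0.023088

0.0231


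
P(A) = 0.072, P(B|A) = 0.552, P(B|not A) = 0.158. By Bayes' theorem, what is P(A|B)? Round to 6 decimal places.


P(A|B) = P(B|A)*P(A) / P(B), P(B) = P(B|A)*P(A) + P(B|not A)*P(not A)
P(B|A)*P(A) = 0.552 * 0.072 = 0.039744
P(B|not A)*P(not A) = 0.158 * 0.928 = 0.146624
P(B) = 0.039744 + 0.146624 = 0.186368
P(A|B) = 0.039744 / 0.186368 = 621/2912 ≈ 0.21325549

0.213255


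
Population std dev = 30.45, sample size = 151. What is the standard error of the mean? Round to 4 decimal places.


SE = sigma / sqrt(n)
sqrt(151) ≈ 12.288206
SE = 30.45 / 12.288206 ≈ 2.477986

2.4780


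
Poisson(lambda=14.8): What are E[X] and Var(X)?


E[X] = Var(X) = lambda = 14.8

14.8, 14.8


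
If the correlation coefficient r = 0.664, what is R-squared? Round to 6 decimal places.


R^2 = r^2 = (0.664)^2 = 0.440896

0.440896


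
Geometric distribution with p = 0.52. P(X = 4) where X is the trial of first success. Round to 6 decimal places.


P = (1-p)^(k-1) * p
(1-p)^(k-1) = 0.48^3 = 0.110592
P = 0.110592 * 0.52 = 0.05750784

0.057508


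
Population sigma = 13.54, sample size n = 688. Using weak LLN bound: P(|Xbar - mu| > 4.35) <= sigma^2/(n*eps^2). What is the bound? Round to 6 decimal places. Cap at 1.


bound = min(1, sigma^2/(n*eps^2))
sigma^2 = 13.54^2 = 183.3316
n*eps^2 = 688 * 4.35^2 = 688 * 18.9225 = 13018.68
sigma^2/(n*eps^2) = 183.3316 / 13018.68 ≈ 0.01408220

0.014082


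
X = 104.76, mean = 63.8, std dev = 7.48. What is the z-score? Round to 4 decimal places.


z = (X - mu) / sigma
X - mu = 104.76 - 63.8 = 40.96
z = 40.96 / 7.48 = 1024/187 ≈ 5.475936

5.4759


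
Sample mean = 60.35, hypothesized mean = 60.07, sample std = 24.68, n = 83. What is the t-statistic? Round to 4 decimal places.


t = (xbar - mu0) / (s/sqrt(n))
xbar - mu0 = 60.35 - 60.07 = 0.28
sqrt(83) ≈ 9.11043358
s/sqrt(n) = 24.68 / 9.11043358 ≈ 2.70898194
t = 0.28 / 2.70898194 ≈ 0.103360

0.1034


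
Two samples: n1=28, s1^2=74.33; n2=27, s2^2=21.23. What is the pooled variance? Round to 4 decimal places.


sp^2 = ((n1-1)*s1^2 + (n2-1)*s2^2)/(n1+n2-2)
(n1-1)*s1^2 = 27 * 74.33 = 2006.91
(n2-1)*s2^2 = 26 * 21.23 = 551.98
numerator = 2006.91 + 551.98 = 2558.89
n1+n2-2 = 53
sp^2 = 2558.89 / 53 = 255889/5300 ≈ 48.280943

48.2809


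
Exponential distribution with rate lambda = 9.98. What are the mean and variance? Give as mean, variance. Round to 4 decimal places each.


mean = 1/lam, var = 1/lam^2
mean = 1 / 9.98 = 50/499 ≈ 0.100200
lam^2 = 9.98^2 = 99.6004
var = 1 / 99.6004 ≈ 0.010040

0.1002, 0.0100


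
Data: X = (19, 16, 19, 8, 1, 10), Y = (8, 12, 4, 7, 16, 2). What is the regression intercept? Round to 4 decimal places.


a = ybar - b*xbar, where b = sum((xi-xbar)(yi-ybar)) / sum((xi-xbar)^2)
n = 6, xbar = 73/6 ≈ 12.166667, ybar = 49/6 ≈ 8.166667
Sxy = sum((xi-xbar)(yi-ybar)) = -505/6 ≈ -84.166667
Sxx = sum((xi-xbar)^2) = 1529/6 ≈ 254.833333
b = Sxy / Sxx = -505/1529 ≈ -0.330281
a = 8.166667 - (-0.330281) * 12.166667 = 18631/1529 ≈ 12.185088

12.1851


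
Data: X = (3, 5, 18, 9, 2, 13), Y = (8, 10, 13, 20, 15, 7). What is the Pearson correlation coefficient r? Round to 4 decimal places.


r = sum((xi-xbar)(yi-ybar)) / sqrt(sum((xi-xbar)^2) * sum((yi-ybar)^2))
n = 6, xbar = 50/6 = 25/3 ≈ 8.333333, ybar = 73/6 ≈ 12.166667
Sxy = sum((xi-xbar)(yi-ybar)) = 2/3 ≈ 0.666667
Sxx = sum((xi-xbar)^2) = 586/3 ≈ 195.333333
Syy = sum((yi-ybar)^2) = 713/6 ≈ 118.833333
sqrt(Sxx*Syy) ≈ 152.355214
r = Sxy / sqrt(Sxx*Syy) = 0.666667 / 152.355214 ≈ 0.004376

0.0044


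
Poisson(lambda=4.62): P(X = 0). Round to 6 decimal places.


P = e^(-lam) * lam^k / k!
e^(-4.62) ≈ 0.009852796
lam^k = 4.62^0 = 1
k! = 0! = 1
P = 0.009852796 * 1 / 1 ≈ 0.009853

0.009853


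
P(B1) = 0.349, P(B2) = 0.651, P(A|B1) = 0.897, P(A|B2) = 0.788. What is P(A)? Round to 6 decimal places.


P(A) = P(A|B1)*P(B1) + P(A|B2)*P(B2)
P(A|B1)*P(B1) = 0.897 * 0.349 = 0.313053
P(A|B2)*P(B2) = 0.788 * 0.651 = 0.512988
P(A) = 0.313053 + 0.512988 = 0.826041

0.826041


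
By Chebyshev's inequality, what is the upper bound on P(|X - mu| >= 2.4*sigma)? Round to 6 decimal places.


P <= 1/k^2
k^2 = 2.4^2 = 5.76
1/k^2 = 1 / 5.76 = 25/144 ≈ 0.17361111

0.173611


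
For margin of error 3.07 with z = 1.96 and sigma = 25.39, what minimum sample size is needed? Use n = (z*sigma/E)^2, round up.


z*sigma/E = 1.96 * 25.39 / 3.07 = 124411/7675 ≈ 16.209902
(z*sigma/E)^2 ≈ 262.760932
round up: n = 263

263


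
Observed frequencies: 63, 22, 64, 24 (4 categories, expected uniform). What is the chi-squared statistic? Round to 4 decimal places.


chi2 = sum((O-E)^2/E), E = total/4
total = 173, E = 173/4 = 43.25
(63 - 43.25)^2 / 43.25 = 390.0625 / 43.25 = 6241/692 ≈ 9.018786
(22 - 43.25)^2 / 43.25 = 451.5625 / 43.25 = 7225/692 ≈ 10.440751
(64 - 43.25)^2 / 43.25 = 430.5625 / 43.25 = 6889/692 ≈ 9.955202
(24 - 43.25)^2 / 43.25 = 370.5625 / 43.25 = 5929/692 ≈ 8.567919
chi2 = 6571/173 ≈ 37.982659

37.9827


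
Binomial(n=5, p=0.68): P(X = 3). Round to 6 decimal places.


P = C(n,k) * p^k * (1-p)^(n-k)
C(5,3) = 10
p^k = 0.68^3 = 0.314432
(1-p)^(n-k) = 0.32^2 = 0.1024
P = 10 * 0.314432 * 0.1024 ≈ 0.321978

0.321978


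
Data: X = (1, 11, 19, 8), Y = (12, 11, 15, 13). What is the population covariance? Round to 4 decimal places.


Cov = (1/n)*sum((xi-xbar)(yi-ybar))
n = 4, xbar = 39/4 = 9.75, ybar = 51/4 = 12.75
sum((xi-xbar)(yi-ybar)) = 24.75
Cov = 24.75 / 4 = 6.1875

6.1875


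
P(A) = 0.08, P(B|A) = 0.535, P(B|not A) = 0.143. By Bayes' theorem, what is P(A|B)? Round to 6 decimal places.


P(A|B) = P(B|A)*P(A) / P(B), P(B) = P(B|A)*P(A) + P(B|not A)*P(not A)
P(B|A)*P(A) = 0.535 * 0.08 = 0.0428
P(B|not A)*P(not A) = 0.143 * 0.92 = 0.13156
P(B) = 0.0428 + 0.13156 = 0.17436
P(A|B) = 0.0428 / 0.17436 = 1070/4359 ≈ 0.24546914

0.245469


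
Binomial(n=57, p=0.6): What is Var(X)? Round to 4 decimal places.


Var = n*p*(1-p) = 57 * 0.6 * 0.4 = 13.68

13.6800


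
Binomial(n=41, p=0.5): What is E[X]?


E[X] = n*p = 41 * 0.5 = 20.5

20.5


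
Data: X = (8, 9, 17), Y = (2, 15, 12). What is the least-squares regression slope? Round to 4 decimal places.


b = sum((xi-xbar)(yi-ybar)) / sum((xi-xbar)^2)
n = 3, xbar = 34/3 ≈ 11.333333, ybar = 29/3 ≈ 9.666667
Sxy = sum((xi-xbar)(yi-ybar)) = 79/3 ≈ 26.333333
Sxx = sum((xi-xbar)^2) = 146/3 ≈ 48.666667
b = Sxy / Sxx = 79/146 ≈ 0.541096

0.5411


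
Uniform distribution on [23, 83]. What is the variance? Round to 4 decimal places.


Var = (b-a)^2 / 12
(b-a)^2 = (83 - 23)^2 = 3600
Var = 3600/12 = 300

300.0000


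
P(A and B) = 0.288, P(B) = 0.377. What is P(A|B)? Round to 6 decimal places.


P(A|B) = P(A and B) / P(B) = 0.288 / 0.377 = 288/377 ≈ 0.76392573

0.763926


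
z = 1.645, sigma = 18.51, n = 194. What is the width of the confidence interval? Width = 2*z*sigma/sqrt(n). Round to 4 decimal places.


width = 2*z*sigma/sqrt(n)
2*z*sigma = 2 * 1.645 * 18.51 = 60.8979
sqrt(194) ≈ 13.928388
width = 60.8979 / 13.928388 ≈ 4.372214

4.3722


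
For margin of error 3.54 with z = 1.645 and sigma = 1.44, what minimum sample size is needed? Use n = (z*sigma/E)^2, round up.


z*sigma/E = 1.645 * 1.44 / 3.54 = 987/1475 ≈ 0.669153
(z*sigma/E)^2 ≈ 0.447765
round up: n = 1

1


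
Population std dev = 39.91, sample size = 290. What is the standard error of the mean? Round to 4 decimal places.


SE = sigma / sqrt(n)
sqrt(290) ≈ 17.029386
SE = 39.91 / 17.029386 ≈ 2.343596

2.3436


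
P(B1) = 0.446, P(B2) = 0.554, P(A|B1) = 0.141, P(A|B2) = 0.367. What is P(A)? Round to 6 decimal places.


P(A) = P(A|B1)*P(B1) + P(A|B2)*P(B2)
P(A|B1)*P(B1) = 0.141 * 0.446 = 0.062886
P(A|B2)*P(B2) = 0.367 * 0.554 = 0.203318
P(A) = 0.062886 + 0.203318 = 0.266204

0.266204


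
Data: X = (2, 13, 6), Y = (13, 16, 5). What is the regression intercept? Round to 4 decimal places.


a = ybar - b*xbar, where b = sum((xi-xbar)(yi-ybar)) / sum((xi-xbar)^2)
n = 3, xbar = 21/3 = 7, ybar = 34/3 ≈ 11.333333
Sxy = sum((xi-xbar)(yi-ybar)) = 26
Sxx = sum((xi-xbar)^2) = 62
b = Sxy / Sxx = 13/31 ≈ 0.419355
a = 11.333333 - 0.419355 * 7 = 781/93 ≈ 8.397849

8.3978
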